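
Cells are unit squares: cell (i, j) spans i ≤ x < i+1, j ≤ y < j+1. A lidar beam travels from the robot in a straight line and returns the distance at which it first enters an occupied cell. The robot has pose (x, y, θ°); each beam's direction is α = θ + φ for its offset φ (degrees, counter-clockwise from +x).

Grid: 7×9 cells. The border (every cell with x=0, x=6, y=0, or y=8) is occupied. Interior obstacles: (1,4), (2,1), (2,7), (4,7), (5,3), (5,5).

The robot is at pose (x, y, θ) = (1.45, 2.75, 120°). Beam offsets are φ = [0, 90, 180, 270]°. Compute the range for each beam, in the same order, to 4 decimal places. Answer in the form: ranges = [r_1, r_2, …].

ranges = [0.9000, 0.5196, 1.1000, 4.5000]

beam 1: φ=0°, α=120°
  d=(-0.5000,0.8660)  start (1,2)  tX=0.9000 tY=0.2887  stride 1/|dx|=2.0000 1/|dy|=1.1547
    cross y-line → (1,3), t=0.2887
    cross x-line → (0,3), t=0.9000 (wall)
  → r_1 = 0.9000
beam 2: φ=90°, α=210°
  d=(-0.8660,-0.5000)  start (1,2)  tX=0.5196 tY=1.5000  stride 1/|dx|=1.1547 1/|dy|=2.0000
    cross x-line → (0,2), t=0.5196 (wall)
  → r_2 = 0.5196
beam 3: φ=180°, α=300°
  d=(0.5000,-0.8660)  start (1,2)  tX=1.1000 tY=0.8660  stride 1/|dx|=2.0000 1/|dy|=1.1547
    cross y-line → (1,1), t=0.8660
    cross x-line → (2,1), t=1.1000 (wall)
  → r_3 = 1.1000
beam 4: φ=270°, α=30°
  d=(0.8660,0.5000)  start (1,2)  tX=0.6351 tY=0.5000  stride 1/|dx|=1.1547 1/|dy|=2.0000
    cross y-line → (1,3), t=0.5000
    cross x-line → (2,3), t=0.6351
    cross x-line → (3,3), t=1.7898
    cross y-line → (3,4), t=2.5000
    cross x-line → (4,4), t=2.9445
    cross x-line → (5,4), t=4.0992
    cross y-line → (5,5), t=4.5000 (wall)
  → r_4 = 4.5000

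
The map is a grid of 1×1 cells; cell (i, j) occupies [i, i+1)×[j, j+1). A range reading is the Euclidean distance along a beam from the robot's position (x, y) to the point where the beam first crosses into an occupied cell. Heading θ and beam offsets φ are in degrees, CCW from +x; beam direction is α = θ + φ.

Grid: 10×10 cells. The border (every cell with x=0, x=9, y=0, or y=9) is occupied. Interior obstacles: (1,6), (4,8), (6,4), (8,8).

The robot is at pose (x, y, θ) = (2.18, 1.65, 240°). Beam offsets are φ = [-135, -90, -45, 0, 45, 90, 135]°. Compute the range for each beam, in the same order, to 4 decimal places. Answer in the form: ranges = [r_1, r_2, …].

beam 1: φ=-135°, α=105°
  direction (-0.2588, 0.9659); cell (2,1); t to first gridline: x 0.6955, y 0.3623 (then +3.8637 / +1.0353)
    (2,2) via y @ 0.3623
    (1,2) via x @ 0.6955
    (1,3) via y @ 1.3976
    (1,4) via y @ 2.4329
    (1,5) via y @ 3.4682
    (1,6) via y @ 4.5035  # hit
  → r_1 = 4.5035
beam 2: φ=-90°, α=150°
  direction (-0.8660, 0.5000); cell (2,1); t to first gridline: x 0.2078, y 0.7000 (then +1.1547 / +2.0000)
    (1,1) via x @ 0.2078
    (1,2) via y @ 0.7000
    (0,2) via x @ 1.3625  # hit
  → r_2 = 1.3625
beam 3: φ=-45°, α=195°
  direction (-0.9659, -0.2588); cell (2,1); t to first gridline: x 0.1863, y 2.5114 (then +1.0353 / +3.8637)
    (1,1) via x @ 0.1863
    (0,1) via x @ 1.2216  # hit
  → r_3 = 1.2216
beam 4: φ=0°, α=240°
  direction (-0.5000, -0.8660); cell (2,1); t to first gridline: x 0.3600, y 0.7506 (then +2.0000 / +1.1547)
    (1,1) via x @ 0.3600
    (1,0) via y @ 0.7506  # hit
  → r_4 = 0.7506
beam 5: φ=45°, α=285°
  direction (0.2588, -0.9659); cell (2,1); t to first gridline: x 3.1682, y 0.6729 (then +3.8637 / +1.0353)
    (2,0) via y @ 0.6729  # hit
  → r_5 = 0.6729
beam 6: φ=90°, α=330°
  direction (0.8660, -0.5000); cell (2,1); t to first gridline: x 0.9469, y 1.3000 (then +1.1547 / +2.0000)
    (3,1) via x @ 0.9469
    (3,0) via y @ 1.3000  # hit
  → r_6 = 1.3000
beam 7: φ=135°, α=15°
  direction (0.9659, 0.2588); cell (2,1); t to first gridline: x 0.8489, y 1.3523 (then +1.0353 / +3.8637)
    (3,1) via x @ 0.8489
    (3,2) via y @ 1.3523
    (4,2) via x @ 1.8842
    (5,2) via x @ 2.9195
    (6,2) via x @ 3.9548
    (7,2) via x @ 4.9900
    (7,3) via y @ 5.2160
    (8,3) via x @ 6.0253
    (9,3) via x @ 7.0606  # hit
  → r_7 = 7.0606

ranges = [4.5035, 1.3625, 1.2216, 0.7506, 0.6729, 1.3000, 7.0606]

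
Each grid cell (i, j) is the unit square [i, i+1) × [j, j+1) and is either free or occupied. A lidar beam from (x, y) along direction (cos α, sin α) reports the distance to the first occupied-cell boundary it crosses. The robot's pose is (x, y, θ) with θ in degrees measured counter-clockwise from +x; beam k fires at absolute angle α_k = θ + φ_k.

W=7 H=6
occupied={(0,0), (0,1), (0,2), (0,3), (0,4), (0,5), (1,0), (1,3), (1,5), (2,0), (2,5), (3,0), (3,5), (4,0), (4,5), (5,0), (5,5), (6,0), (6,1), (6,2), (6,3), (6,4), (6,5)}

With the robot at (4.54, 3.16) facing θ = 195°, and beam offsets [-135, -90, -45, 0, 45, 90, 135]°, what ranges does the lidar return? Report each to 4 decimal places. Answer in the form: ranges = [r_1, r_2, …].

beam 1: φ=-135°, α=60°
  direction (0.5000, 0.8660); cell (4,3); t to first gridline: x 0.9200, y 0.9699 (then +2.0000 / +1.1547)
    (5,3) via x @ 0.9200
    (5,4) via y @ 0.9699
    (5,5) via y @ 2.1246  # hit
  → r_1 = 2.1246
beam 2: φ=-90°, α=105°
  direction (-0.2588, 0.9659); cell (4,3); t to first gridline: x 2.0864, y 0.8696 (then +3.8637 / +1.0353)
    (4,4) via y @ 0.8696
    (4,5) via y @ 1.9049  # hit
  → r_2 = 1.9049
beam 3: φ=-45°, α=150°
  direction (-0.8660, 0.5000); cell (4,3); t to first gridline: x 0.6235, y 1.6800 (then +1.1547 / +2.0000)
    (3,3) via x @ 0.6235
    (3,4) via y @ 1.6800
    (2,4) via x @ 1.7782
    (1,4) via x @ 2.9329
    (1,5) via y @ 3.6800  # hit
  → r_3 = 3.6800
beam 4: φ=0°, α=195°
  direction (-0.9659, -0.2588); cell (4,3); t to first gridline: x 0.5590, y 0.6182 (then +1.0353 / +3.8637)
    (3,3) via x @ 0.5590
    (3,2) via y @ 0.6182
    (2,2) via x @ 1.5943
    (1,2) via x @ 2.6296
    (0,2) via x @ 3.6649  # hit
  → r_4 = 3.6649
beam 5: φ=45°, α=240°
  direction (-0.5000, -0.8660); cell (4,3); t to first gridline: x 1.0800, y 0.1848 (then +2.0000 / +1.1547)
    (4,2) via y @ 0.1848
    (3,2) via x @ 1.0800
    (3,1) via y @ 1.3395
    (3,0) via y @ 2.4942  # hit
  → r_5 = 2.4942
beam 6: φ=90°, α=285°
  direction (0.2588, -0.9659); cell (4,3); t to first gridline: x 1.7773, y 0.1656 (then +3.8637 / +1.0353)
    (4,2) via y @ 0.1656
    (4,1) via y @ 1.2009
    (5,1) via x @ 1.7773
    (5,0) via y @ 2.2362  # hit
  → r_6 = 2.2362
beam 7: φ=135°, α=330°
  direction (0.8660, -0.5000); cell (4,3); t to first gridline: x 0.5312, y 0.3200 (then +1.1547 / +2.0000)
    (4,2) via y @ 0.3200
    (5,2) via x @ 0.5312
    (6,2) via x @ 1.6859  # hit
  → r_7 = 1.6859

ranges = [2.1246, 1.9049, 3.6800, 3.6649, 2.4942, 2.2362, 1.6859]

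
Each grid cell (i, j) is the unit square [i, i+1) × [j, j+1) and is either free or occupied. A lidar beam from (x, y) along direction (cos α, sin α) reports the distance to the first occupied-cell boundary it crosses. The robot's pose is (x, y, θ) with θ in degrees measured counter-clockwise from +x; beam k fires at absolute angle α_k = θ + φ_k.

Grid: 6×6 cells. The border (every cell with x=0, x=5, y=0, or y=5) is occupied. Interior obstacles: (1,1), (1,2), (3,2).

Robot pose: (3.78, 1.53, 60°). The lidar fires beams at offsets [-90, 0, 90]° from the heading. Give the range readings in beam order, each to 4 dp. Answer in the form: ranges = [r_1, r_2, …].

ranges = [1.0600, 2.4400, 2.0554]

beam 1: φ=-90°, α=330°
  cosα=0.8660 sinα=-0.5000 | (3,1) | tMaxX 0.2540 tMaxY 1.0600 | tΔX 1.1547 tΔY 2.0000
    t=0.2540 [x] (4,1)
    t=1.0600 [y] (4,0) — stop
  → r_1 = 1.0600
beam 2: φ=0°, α=60°
  cosα=0.5000 sinα=0.8660 | (3,1) | tMaxX 0.4400 tMaxY 0.5427 | tΔX 2.0000 tΔY 1.1547
    t=0.4400 [x] (4,1)
    t=0.5427 [y] (4,2)
    t=1.6974 [y] (4,3)
    t=2.4400 [x] (5,3) — stop
  → r_2 = 2.4400
beam 3: φ=90°, α=150°
  cosα=-0.8660 sinα=0.5000 | (3,1) | tMaxX 0.9007 tMaxY 0.9400 | tΔX 1.1547 tΔY 2.0000
    t=0.9007 [x] (2,1)
    t=0.9400 [y] (2,2)
    t=2.0554 [x] (1,2) — stop
  → r_3 = 2.0554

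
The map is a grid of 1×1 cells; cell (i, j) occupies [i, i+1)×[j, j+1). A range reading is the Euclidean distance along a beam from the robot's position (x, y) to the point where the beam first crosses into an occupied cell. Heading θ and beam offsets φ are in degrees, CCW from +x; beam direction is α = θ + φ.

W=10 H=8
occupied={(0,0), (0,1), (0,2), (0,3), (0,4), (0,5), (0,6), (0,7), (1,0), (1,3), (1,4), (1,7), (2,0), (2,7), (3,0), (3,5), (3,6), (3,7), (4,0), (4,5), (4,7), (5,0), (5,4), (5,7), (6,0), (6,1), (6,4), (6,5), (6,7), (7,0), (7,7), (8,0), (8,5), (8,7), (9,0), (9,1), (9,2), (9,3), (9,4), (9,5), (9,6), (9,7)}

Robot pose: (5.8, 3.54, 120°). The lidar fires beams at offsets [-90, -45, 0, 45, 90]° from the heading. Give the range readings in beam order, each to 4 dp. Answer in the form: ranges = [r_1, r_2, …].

beam 1: φ=-90°, α=30°
  direction (0.8660, 0.5000); cell (5,3); t to first gridline: x 0.2309, y 0.9200 (then +1.1547 / +2.0000)
    (6,3) via x @ 0.2309
    (6,4) via y @ 0.9200  # hit
  → r_1 = 0.9200
beam 2: φ=-45°, α=75°
  direction (0.2588, 0.9659); cell (5,3); t to first gridline: x 0.7727, y 0.4762 (then +3.8637 / +1.0353)
    (5,4) via y @ 0.4762  # hit
  → r_2 = 0.4762
beam 3: φ=0°, α=120°
  direction (-0.5000, 0.8660); cell (5,3); t to first gridline: x 1.6000, y 0.5312 (then +2.0000 / +1.1547)
    (5,4) via y @ 0.5312  # hit
  → r_3 = 0.5312
beam 4: φ=45°, α=165°
  direction (-0.9659, 0.2588); cell (5,3); t to first gridline: x 0.8282, y 1.7773 (then +1.0353 / +3.8637)
    (4,3) via x @ 0.8282
    (4,4) via y @ 1.7773
    (3,4) via x @ 1.8635
    (2,4) via x @ 2.8988
    (1,4) via x @ 3.9340  # hit
  → r_4 = 3.9340
beam 5: φ=90°, α=210°
  direction (-0.8660, -0.5000); cell (5,3); t to first gridline: x 0.9238, y 1.0800 (then +1.1547 / +2.0000)
    (4,3) via x @ 0.9238
    (4,2) via y @ 1.0800
    (3,2) via x @ 2.0785
    (3,1) via y @ 3.0800
    (2,1) via x @ 3.2332
    (1,1) via x @ 4.3879
    (1,0) via y @ 5.0800  # hit
  → r_5 = 5.0800

ranges = [0.9200, 0.4762, 0.5312, 3.9340, 5.0800]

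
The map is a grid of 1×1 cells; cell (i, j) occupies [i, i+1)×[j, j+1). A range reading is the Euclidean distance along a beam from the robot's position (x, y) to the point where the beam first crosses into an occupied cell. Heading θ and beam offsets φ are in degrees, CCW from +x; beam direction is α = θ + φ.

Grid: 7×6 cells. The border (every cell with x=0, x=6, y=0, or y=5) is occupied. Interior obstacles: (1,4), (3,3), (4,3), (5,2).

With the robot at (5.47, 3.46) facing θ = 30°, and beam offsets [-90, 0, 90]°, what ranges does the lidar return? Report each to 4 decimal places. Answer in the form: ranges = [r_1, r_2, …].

ranges = [0.5312, 0.6120, 1.7782]

beam 1: φ=-90°, α=300°
  direction (0.5000, -0.8660); cell (5,3); t to first gridline: x 1.0600, y 0.5312 (then +2.0000 / +1.1547)
    (5,2) via y @ 0.5312  # hit
  → r_1 = 0.5312
beam 2: φ=0°, α=30°
  direction (0.8660, 0.5000); cell (5,3); t to first gridline: x 0.6120, y 1.0800 (then +1.1547 / +2.0000)
    (6,3) via x @ 0.6120  # hit
  → r_2 = 0.6120
beam 3: φ=90°, α=120°
  direction (-0.5000, 0.8660); cell (5,3); t to first gridline: x 0.9400, y 0.6235 (then +2.0000 / +1.1547)
    (5,4) via y @ 0.6235
    (4,4) via x @ 0.9400
    (4,5) via y @ 1.7782  # hit
  → r_3 = 1.7782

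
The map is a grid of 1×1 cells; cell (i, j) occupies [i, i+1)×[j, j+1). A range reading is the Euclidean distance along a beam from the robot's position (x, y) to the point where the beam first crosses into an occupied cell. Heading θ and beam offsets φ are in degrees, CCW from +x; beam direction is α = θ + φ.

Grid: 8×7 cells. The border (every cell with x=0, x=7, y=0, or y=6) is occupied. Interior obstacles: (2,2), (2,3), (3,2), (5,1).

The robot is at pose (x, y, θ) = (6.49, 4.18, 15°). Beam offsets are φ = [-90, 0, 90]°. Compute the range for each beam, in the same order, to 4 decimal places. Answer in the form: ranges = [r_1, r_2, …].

ranges = [1.9705, 0.5280, 1.8842]

beam 1: φ=-90°, α=285°
  d=(0.2588,-0.9659)  start (6,4)  tX=1.9705 tY=0.1863  stride 1/|dx|=3.8637 1/|dy|=1.0353
    cross y-line → (6,3), t=0.1863
    cross y-line → (6,2), t=1.2216
    cross x-line → (7,2), t=1.9705 (wall)
  → r_1 = 1.9705
beam 2: φ=0°, α=15°
  d=(0.9659,0.2588)  start (6,4)  tX=0.5280 tY=3.1682  stride 1/|dx|=1.0353 1/|dy|=3.8637
    cross x-line → (7,4), t=0.5280 (wall)
  → r_2 = 0.5280
beam 3: φ=90°, α=105°
  d=(-0.2588,0.9659)  start (6,4)  tX=1.8932 tY=0.8489  stride 1/|dx|=3.8637 1/|dy|=1.0353
    cross y-line → (6,5), t=0.8489
    cross y-line → (6,6), t=1.8842 (wall)
  → r_3 = 1.8842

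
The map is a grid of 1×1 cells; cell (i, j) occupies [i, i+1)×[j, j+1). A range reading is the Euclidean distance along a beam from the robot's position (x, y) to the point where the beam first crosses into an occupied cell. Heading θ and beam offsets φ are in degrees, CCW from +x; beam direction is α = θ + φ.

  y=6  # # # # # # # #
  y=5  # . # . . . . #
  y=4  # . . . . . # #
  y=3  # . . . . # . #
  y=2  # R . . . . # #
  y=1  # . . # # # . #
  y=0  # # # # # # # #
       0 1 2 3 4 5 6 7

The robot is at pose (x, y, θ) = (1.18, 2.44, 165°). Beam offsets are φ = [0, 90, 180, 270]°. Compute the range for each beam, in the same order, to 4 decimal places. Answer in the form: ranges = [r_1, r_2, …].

beam 1: φ=0°, α=165°
  direction (-0.9659, 0.2588); cell (1,2); t to first gridline: x 0.1863, y 2.1637 (then +1.0353 / +3.8637)
    (0,2) via x @ 0.1863  # hit
  → r_1 = 0.1863
beam 2: φ=90°, α=255°
  direction (-0.2588, -0.9659); cell (1,2); t to first gridline: x 0.6955, y 0.4555 (then +3.8637 / +1.0353)
    (1,1) via y @ 0.4555
    (0,1) via x @ 0.6955  # hit
  → r_2 = 0.6955
beam 3: φ=180°, α=345°
  direction (0.9659, -0.2588); cell (1,2); t to first gridline: x 0.8489, y 1.7000 (then +1.0353 / +3.8637)
    (2,2) via x @ 0.8489
    (2,1) via y @ 1.7000
    (3,1) via x @ 1.8842  # hit
  → r_3 = 1.8842
beam 4: φ=270°, α=75°
  direction (0.2588, 0.9659); cell (1,2); t to first gridline: x 3.1682, y 0.5798 (then +3.8637 / +1.0353)
    (1,3) via y @ 0.5798
    (1,4) via y @ 1.6150
    (1,5) via y @ 2.6503
    (2,5) via x @ 3.1682  # hit
  → r_4 = 3.1682

ranges = [0.1863, 0.6955, 1.8842, 3.1682]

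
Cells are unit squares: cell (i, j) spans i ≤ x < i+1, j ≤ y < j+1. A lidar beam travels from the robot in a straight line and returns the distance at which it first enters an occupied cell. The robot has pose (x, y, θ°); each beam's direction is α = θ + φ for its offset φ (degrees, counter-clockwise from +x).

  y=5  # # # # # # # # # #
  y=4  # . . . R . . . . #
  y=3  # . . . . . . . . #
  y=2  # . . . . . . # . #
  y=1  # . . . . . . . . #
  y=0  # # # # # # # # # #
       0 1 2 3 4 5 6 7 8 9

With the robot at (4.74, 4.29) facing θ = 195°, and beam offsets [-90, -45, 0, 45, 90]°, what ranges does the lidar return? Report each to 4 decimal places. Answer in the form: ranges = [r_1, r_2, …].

beam 1: φ=-90°, α=105°
  cosα=-0.2588 sinα=0.9659 | (4,4) | tMaxX 2.8591 tMaxY 0.7350 | tΔX 3.8637 tΔY 1.0353
    t=0.7350 [y] (4,5) — stop
  → r_1 = 0.7350
beam 2: φ=-45°, α=150°
  cosα=-0.8660 sinα=0.5000 | (4,4) | tMaxX 0.8545 tMaxY 1.4200 | tΔX 1.1547 tΔY 2.0000
    t=0.8545 [x] (3,4)
    t=1.4200 [y] (3,5) — stop
  → r_2 = 1.4200
beam 3: φ=0°, α=195°
  cosα=-0.9659 sinα=-0.2588 | (4,4) | tMaxX 0.7661 tMaxY 1.1205 | tΔX 1.0353 tΔY 3.8637
    t=0.7661 [x] (3,4)
    t=1.1205 [y] (3,3)
    t=1.8014 [x] (2,3)
    t=2.8367 [x] (1,3)
    t=3.8719 [x] (0,3) — stop
  → r_3 = 3.8719
beam 4: φ=45°, α=240°
  cosα=-0.5000 sinα=-0.8660 | (4,4) | tMaxX 1.4800 tMaxY 0.3349 | tΔX 2.0000 tΔY 1.1547
    t=0.3349 [y] (4,3)
    t=1.4800 [x] (3,3)
    t=1.4896 [y] (3,2)
    t=2.6443 [y] (3,1)
    t=3.4800 [x] (2,1)
    t=3.7990 [y] (2,0) — stop
  → r_4 = 3.7990
beam 5: φ=90°, α=285°
  cosα=0.2588 sinα=-0.9659 | (4,4) | tMaxX 1.0046 tMaxY 0.3002 | tΔX 3.8637 tΔY 1.0353
    t=0.3002 [y] (4,3)
    t=1.0046 [x] (5,3)
    t=1.3355 [y] (5,2)
    t=2.3708 [y] (5,1)
    t=3.4061 [y] (5,0) — stop
  → r_5 = 3.4061

ranges = [0.7350, 1.4200, 3.8719, 3.7990, 3.4061]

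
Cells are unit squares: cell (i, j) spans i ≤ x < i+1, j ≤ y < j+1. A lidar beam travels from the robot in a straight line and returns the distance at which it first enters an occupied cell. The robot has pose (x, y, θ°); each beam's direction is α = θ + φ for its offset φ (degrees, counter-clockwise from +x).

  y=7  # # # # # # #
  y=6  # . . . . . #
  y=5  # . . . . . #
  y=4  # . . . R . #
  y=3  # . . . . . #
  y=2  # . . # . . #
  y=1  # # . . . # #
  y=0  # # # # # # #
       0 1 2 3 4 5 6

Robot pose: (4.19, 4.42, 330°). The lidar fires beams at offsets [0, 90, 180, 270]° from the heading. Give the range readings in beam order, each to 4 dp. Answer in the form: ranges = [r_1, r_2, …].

beam 1: φ=0°, α=330°
  dir = (cos 330°, sin 330°) = (0.8660, -0.5000); from cell (4,4)
  next x-line at t=0.9353, next y-line at t=0.8400; Δt_x=1.1547, Δt_y=2.0000
    y: enter (4,3) at t=0.8400
    x: enter (5,3) at t=0.9353
    x: enter (6,3) at t=2.0900 ← occupied
  → r_1 = 2.0900
beam 2: φ=90°, α=60°
  dir = (cos 60°, sin 60°) = (0.5000, 0.8660); from cell (4,4)
  next x-line at t=1.6200, next y-line at t=0.6697; Δt_x=2.0000, Δt_y=1.1547
    y: enter (4,5) at t=0.6697
    x: enter (5,5) at t=1.6200
    y: enter (5,6) at t=1.8244
    y: enter (5,7) at t=2.9791 ← occupied
  → r_2 = 2.9791
beam 3: φ=180°, α=150°
  dir = (cos 150°, sin 150°) = (-0.8660, 0.5000); from cell (4,4)
  next x-line at t=0.2194, next y-line at t=1.1600; Δt_x=1.1547, Δt_y=2.0000
    x: enter (3,4) at t=0.2194
    y: enter (3,5) at t=1.1600
    x: enter (2,5) at t=1.3741
    x: enter (1,5) at t=2.5288
    y: enter (1,6) at t=3.1600
    x: enter (0,6) at t=3.6835 ← occupied
  → r_3 = 3.6835
beam 4: φ=270°, α=240°
  dir = (cos 240°, sin 240°) = (-0.5000, -0.8660); from cell (4,4)
  next x-line at t=0.3800, next y-line at t=0.4850; Δt_x=2.0000, Δt_y=1.1547
    x: enter (3,4) at t=0.3800
    y: enter (3,3) at t=0.4850
    y: enter (3,2) at t=1.6397 ← occupied
  → r_4 = 1.6397

ranges = [2.0900, 2.9791, 3.6835, 1.6397]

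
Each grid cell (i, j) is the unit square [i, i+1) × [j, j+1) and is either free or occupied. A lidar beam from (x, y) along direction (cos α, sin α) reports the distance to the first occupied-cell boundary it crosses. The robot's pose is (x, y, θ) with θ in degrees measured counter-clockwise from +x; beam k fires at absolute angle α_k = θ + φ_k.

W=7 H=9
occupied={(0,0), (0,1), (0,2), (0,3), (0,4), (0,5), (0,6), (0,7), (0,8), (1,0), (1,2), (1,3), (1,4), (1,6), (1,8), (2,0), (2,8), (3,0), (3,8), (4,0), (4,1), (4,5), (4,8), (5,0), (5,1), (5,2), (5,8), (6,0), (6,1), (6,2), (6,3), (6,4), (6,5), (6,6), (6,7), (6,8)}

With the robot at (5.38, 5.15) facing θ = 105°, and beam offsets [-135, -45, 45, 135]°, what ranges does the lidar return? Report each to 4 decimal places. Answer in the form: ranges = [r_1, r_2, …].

beam 1: φ=-135°, α=330°
  cosα=0.8660 sinα=-0.5000 | (5,5) | tMaxX 0.7159 tMaxY 0.3000 | tΔX 1.1547 tΔY 2.0000
    t=0.3000 [y] (5,4)
    t=0.7159 [x] (6,4) — stop
  → r_1 = 0.7159
beam 2: φ=-45°, α=60°
  cosα=0.5000 sinα=0.8660 | (5,5) | tMaxX 1.2400 tMaxY 0.9815 | tΔX 2.0000 tΔY 1.1547
    t=0.9815 [y] (5,6)
    t=1.2400 [x] (6,6) — stop
  → r_2 = 1.2400
beam 3: φ=45°, α=150°
  cosα=-0.8660 sinα=0.5000 | (5,5) | tMaxX 0.4388 tMaxY 1.7000 | tΔX 1.1547 tΔY 2.0000
    t=0.4388 [x] (4,5) — stop
  → r_3 = 0.4388
beam 4: φ=135°, α=240°
  cosα=-0.5000 sinα=-0.8660 | (5,5) | tMaxX 0.7600 tMaxY 0.1732 | tΔX 2.0000 tΔY 1.1547
    t=0.1732 [y] (5,4)
    t=0.7600 [x] (4,4)
    t=1.3279 [y] (4,3)
    t=2.4826 [y] (4,2)
    t=2.7600 [x] (3,2)
    t=3.6373 [y] (3,1)
    t=4.7600 [x] (2,1)
    t=4.7920 [y] (2,0) — stop
  → r_4 = 4.7920

ranges = [0.7159, 1.2400, 0.4388, 4.7920]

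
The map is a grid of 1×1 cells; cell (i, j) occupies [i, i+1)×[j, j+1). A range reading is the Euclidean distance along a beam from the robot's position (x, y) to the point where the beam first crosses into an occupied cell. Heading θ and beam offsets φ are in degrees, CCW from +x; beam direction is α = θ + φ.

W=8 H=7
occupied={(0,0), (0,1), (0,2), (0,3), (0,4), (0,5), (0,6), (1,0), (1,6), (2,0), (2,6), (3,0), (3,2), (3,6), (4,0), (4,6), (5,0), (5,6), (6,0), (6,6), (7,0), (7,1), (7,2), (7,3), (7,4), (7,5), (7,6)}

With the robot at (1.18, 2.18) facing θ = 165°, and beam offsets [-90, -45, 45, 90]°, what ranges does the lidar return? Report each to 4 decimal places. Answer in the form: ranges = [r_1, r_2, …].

ranges = [3.9548, 0.3600, 0.2078, 0.6955]

beam 1: φ=-90°, α=75°
  d=(0.2588,0.9659)  start (1,2)  tX=3.1682 tY=0.8489  stride 1/|dx|=3.8637 1/|dy|=1.0353
    cross y-line → (1,3), t=0.8489
    cross y-line → (1,4), t=1.8842
    cross y-line → (1,5), t=2.9195
    cross x-line → (2,5), t=3.1682
    cross y-line → (2,6), t=3.9548 (wall)
  → r_1 = 3.9548
beam 2: φ=-45°, α=120°
  d=(-0.5000,0.8660)  start (1,2)  tX=0.3600 tY=0.9469  stride 1/|dx|=2.0000 1/|dy|=1.1547
    cross x-line → (0,2), t=0.3600 (wall)
  → r_2 = 0.3600
beam 3: φ=45°, α=210°
  d=(-0.8660,-0.5000)  start (1,2)  tX=0.2078 tY=0.3600  stride 1/|dx|=1.1547 1/|dy|=2.0000
    cross x-line → (0,2), t=0.2078 (wall)
  → r_3 = 0.2078
beam 4: φ=90°, α=255°
  d=(-0.2588,-0.9659)  start (1,2)  tX=0.6955 tY=0.1863  stride 1/|dx|=3.8637 1/|dy|=1.0353
    cross y-line → (1,1), t=0.1863
    cross x-line → (0,1), t=0.6955 (wall)
  → r_4 = 0.6955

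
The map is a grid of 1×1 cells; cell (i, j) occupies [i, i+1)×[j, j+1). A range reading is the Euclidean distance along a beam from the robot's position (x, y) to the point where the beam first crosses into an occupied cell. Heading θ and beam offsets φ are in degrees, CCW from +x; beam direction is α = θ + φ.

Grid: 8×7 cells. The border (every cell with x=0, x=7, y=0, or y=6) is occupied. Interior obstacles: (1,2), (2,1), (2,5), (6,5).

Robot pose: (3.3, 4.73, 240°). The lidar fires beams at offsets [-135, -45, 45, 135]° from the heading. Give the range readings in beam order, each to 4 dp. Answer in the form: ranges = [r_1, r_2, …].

ranges = [1.1591, 2.3811, 3.8616, 2.7952]

beam 1: φ=-135°, α=105°
  direction (-0.2588, 0.9659); cell (3,4); t to first gridline: x 1.1591, y 0.2795 (then +3.8637 / +1.0353)
    (3,5) via y @ 0.2795
    (2,5) via x @ 1.1591  # hit
  → r_1 = 1.1591
beam 2: φ=-45°, α=195°
  direction (-0.9659, -0.2588); cell (3,4); t to first gridline: x 0.3106, y 2.8205 (then +1.0353 / +3.8637)
    (2,4) via x @ 0.3106
    (1,4) via x @ 1.3459
    (0,4) via x @ 2.3811  # hit
  → r_2 = 2.3811
beam 3: φ=45°, α=285°
  direction (0.2588, -0.9659); cell (3,4); t to first gridline: x 2.7046, y 0.7558 (then +3.8637 / +1.0353)
    (3,3) via y @ 0.7558
    (3,2) via y @ 1.7910
    (4,2) via x @ 2.7046
    (4,1) via y @ 2.8263
    (4,0) via y @ 3.8616  # hit
  → r_3 = 3.8616
beam 4: φ=135°, α=15°
  direction (0.9659, 0.2588); cell (3,4); t to first gridline: x 0.7247, y 1.0432 (then +1.0353 / +3.8637)
    (4,4) via x @ 0.7247
    (4,5) via y @ 1.0432
    (5,5) via x @ 1.7600
    (6,5) via x @ 2.7952  # hit
  → r_4 = 2.7952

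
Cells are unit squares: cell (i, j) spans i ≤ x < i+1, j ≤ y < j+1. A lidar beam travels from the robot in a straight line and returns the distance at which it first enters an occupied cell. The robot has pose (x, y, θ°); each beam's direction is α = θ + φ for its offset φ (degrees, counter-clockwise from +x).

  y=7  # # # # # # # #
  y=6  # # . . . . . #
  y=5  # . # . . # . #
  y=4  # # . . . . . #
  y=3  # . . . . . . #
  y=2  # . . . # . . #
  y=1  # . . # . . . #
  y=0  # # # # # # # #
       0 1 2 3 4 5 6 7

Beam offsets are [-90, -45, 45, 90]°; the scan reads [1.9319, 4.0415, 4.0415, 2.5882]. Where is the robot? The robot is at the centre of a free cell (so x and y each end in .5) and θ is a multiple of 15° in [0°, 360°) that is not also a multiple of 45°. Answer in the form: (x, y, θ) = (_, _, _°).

(x, y, θ) = (4.5, 4.5, 255°)

Candidates: 30 free-cell centres × 16 headings = 480 poses. Raycast each; keep the one whose scan matches to 4 dp.
  (1.5, 2.5, 105°): beam 1 = 5.6940 ≠ 1.9319 ✗
  (6.5, 5.5, 30°): beam 1 = 1.0000 ≠ 1.9319 ✗
  (3.5, 5.5, 120°): beam 1 = 3.0000 ≠ 1.9319 ✗
  (6.5, 4.5, 330°): beam 1 = 4.0415 ≠ 1.9319 ✗
  …
  (4.5, 4.5, 255°): r_1=1.9319, r_2=4.0415, r_3=4.0415, r_4=2.5882 — all match ✓
No second candidate reproduces the full scan.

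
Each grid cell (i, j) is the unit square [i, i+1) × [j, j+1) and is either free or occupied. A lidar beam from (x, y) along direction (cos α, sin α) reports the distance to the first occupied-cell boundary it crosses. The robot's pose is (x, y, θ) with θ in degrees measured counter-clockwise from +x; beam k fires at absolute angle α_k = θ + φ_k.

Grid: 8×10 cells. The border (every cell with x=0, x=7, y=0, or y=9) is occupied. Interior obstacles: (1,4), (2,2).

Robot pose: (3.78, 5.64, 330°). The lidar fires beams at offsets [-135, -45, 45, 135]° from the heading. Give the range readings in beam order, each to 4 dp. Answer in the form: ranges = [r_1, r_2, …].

beam 1: φ=-135°, α=195°
  d=(-0.9659,-0.2588)  start (3,5)  tX=0.8075 tY=2.4728  stride 1/|dx|=1.0353 1/|dy|=3.8637
    cross x-line → (2,5), t=0.8075
    cross x-line → (1,5), t=1.8428
    cross y-line → (1,4), t=2.4728 (wall)
  → r_1 = 2.4728
beam 2: φ=-45°, α=285°
  d=(0.2588,-0.9659)  start (3,5)  tX=0.8500 tY=0.6626  stride 1/|dx|=3.8637 1/|dy|=1.0353
    cross y-line → (3,4), t=0.6626
    cross x-line → (4,4), t=0.8500
    cross y-line → (4,3), t=1.6979
    cross y-line → (4,2), t=2.7331
    cross y-line → (4,1), t=3.7684
    cross x-line → (5,1), t=4.7137
    cross y-line → (5,0), t=4.8037 (wall)
  → r_2 = 4.8037
beam 3: φ=45°, α=15°
  d=(0.9659,0.2588)  start (3,5)  tX=0.2278 tY=1.3909  stride 1/|dx|=1.0353 1/|dy|=3.8637
    cross x-line → (4,5), t=0.2278
    cross x-line → (5,5), t=1.2630
    cross y-line → (5,6), t=1.3909
    cross x-line → (6,6), t=2.2983
    cross x-line → (7,6), t=3.3336 (wall)
  → r_3 = 3.3336
beam 4: φ=135°, α=105°
  d=(-0.2588,0.9659)  start (3,5)  tX=3.0137 tY=0.3727  stride 1/|dx|=3.8637 1/|dy|=1.0353
    cross y-line → (3,6), t=0.3727
    cross y-line → (3,7), t=1.4080
    cross y-line → (3,8), t=2.4433
    cross x-line → (2,8), t=3.0137
    cross y-line → (2,9), t=3.4785 (wall)
  → r_4 = 3.4785

ranges = [2.4728, 4.8037, 3.3336, 3.4785]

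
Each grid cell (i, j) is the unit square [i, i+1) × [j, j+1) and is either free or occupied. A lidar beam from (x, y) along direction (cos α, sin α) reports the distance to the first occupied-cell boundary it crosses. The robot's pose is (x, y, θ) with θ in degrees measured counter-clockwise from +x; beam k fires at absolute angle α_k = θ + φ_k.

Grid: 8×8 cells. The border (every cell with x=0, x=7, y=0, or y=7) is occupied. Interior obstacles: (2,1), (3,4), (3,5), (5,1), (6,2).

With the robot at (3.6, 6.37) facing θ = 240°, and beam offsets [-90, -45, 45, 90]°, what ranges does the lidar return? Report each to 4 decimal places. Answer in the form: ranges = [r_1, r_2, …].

ranges = [1.2600, 2.6917, 0.3831, 3.9260]

beam 1: φ=-90°, α=150°
  direction (-0.8660, 0.5000); cell (3,6); t to first gridline: x 0.6928, y 1.2600 (then +1.1547 / +2.0000)
    (2,6) via x @ 0.6928
    (2,7) via y @ 1.2600  # hit
  → r_1 = 1.2600
beam 2: φ=-45°, α=195°
  direction (-0.9659, -0.2588); cell (3,6); t to first gridline: x 0.6212, y 1.4296 (then +1.0353 / +3.8637)
    (2,6) via x @ 0.6212
    (2,5) via y @ 1.4296
    (1,5) via x @ 1.6564
    (0,5) via x @ 2.6917  # hit
  → r_2 = 2.6917
beam 3: φ=45°, α=285°
  direction (0.2588, -0.9659); cell (3,6); t to first gridline: x 1.5455, y 0.3831 (then +3.8637 / +1.0353)
    (3,5) via y @ 0.3831  # hit
  → r_3 = 0.3831
beam 4: φ=90°, α=330°
  direction (0.8660, -0.5000); cell (3,6); t to first gridline: x 0.4619, y 0.7400 (then +1.1547 / +2.0000)
    (4,6) via x @ 0.4619
    (4,5) via y @ 0.7400
    (5,5) via x @ 1.6166
    (5,4) via y @ 2.7400
    (6,4) via x @ 2.7713
    (7,4) via x @ 3.9260  # hit
  → r_4 = 3.9260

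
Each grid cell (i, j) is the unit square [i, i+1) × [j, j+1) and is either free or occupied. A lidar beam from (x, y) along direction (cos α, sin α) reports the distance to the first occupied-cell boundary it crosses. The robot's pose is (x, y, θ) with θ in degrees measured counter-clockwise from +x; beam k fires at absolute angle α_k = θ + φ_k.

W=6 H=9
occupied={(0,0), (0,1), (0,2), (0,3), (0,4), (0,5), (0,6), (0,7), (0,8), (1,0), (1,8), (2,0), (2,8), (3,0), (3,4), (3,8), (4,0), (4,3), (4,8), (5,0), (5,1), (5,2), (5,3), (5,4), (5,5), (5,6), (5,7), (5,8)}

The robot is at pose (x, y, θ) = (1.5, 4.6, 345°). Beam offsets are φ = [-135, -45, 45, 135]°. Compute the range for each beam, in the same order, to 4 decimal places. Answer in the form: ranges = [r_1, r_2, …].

ranges = [0.5774, 4.1569, 4.0415, 1.0000]

beam 1: φ=-135°, α=210°
  direction (-0.8660, -0.5000); cell (1,4); t to first gridline: x 0.5774, y 1.2000 (then +1.1547 / +2.0000)
    (0,4) via x @ 0.5774  # hit
  → r_1 = 0.5774
beam 2: φ=-45°, α=300°
  direction (0.5000, -0.8660); cell (1,4); t to first gridline: x 1.0000, y 0.6928 (then +2.0000 / +1.1547)
    (1,3) via y @ 0.6928
    (2,3) via x @ 1.0000
    (2,2) via y @ 1.8475
    (3,2) via x @ 3.0000
    (3,1) via y @ 3.0022
    (3,0) via y @ 4.1569  # hit
  → r_2 = 4.1569
beam 3: φ=45°, α=30°
  direction (0.8660, 0.5000); cell (1,4); t to first gridline: x 0.5774, y 0.8000 (then +1.1547 / +2.0000)
    (2,4) via x @ 0.5774
    (2,5) via y @ 0.8000
    (3,5) via x @ 1.7321
    (3,6) via y @ 2.8000
    (4,6) via x @ 2.8868
    (5,6) via x @ 4.0415  # hit
  → r_3 = 4.0415
beam 4: φ=135°, α=120°
  direction (-0.5000, 0.8660); cell (1,4); t to first gridline: x 1.0000, y 0.4619 (then +2.0000 / +1.1547)
    (1,5) via y @ 0.4619
    (0,5) via x @ 1.0000  # hit
  → r_4 = 1.0000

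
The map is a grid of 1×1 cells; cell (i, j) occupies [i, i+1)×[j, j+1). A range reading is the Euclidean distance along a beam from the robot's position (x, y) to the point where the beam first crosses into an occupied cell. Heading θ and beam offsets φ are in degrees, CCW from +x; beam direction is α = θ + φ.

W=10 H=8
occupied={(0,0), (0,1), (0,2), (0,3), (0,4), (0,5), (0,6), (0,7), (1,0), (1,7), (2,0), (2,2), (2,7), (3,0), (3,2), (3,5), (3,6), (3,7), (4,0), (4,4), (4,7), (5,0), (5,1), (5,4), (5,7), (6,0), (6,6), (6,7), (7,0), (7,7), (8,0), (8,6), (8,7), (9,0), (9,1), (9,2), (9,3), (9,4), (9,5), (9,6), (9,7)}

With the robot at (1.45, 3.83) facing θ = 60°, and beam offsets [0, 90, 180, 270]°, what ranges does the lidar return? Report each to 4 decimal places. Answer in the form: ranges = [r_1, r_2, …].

beam 1: φ=0°, α=60°
  dir = (cos 60°, sin 60°) = (0.5000, 0.8660); from cell (1,3)
  next x-line at t=1.1000, next y-line at t=0.1963; Δt_x=2.0000, Δt_y=1.1547
    y: enter (1,4) at t=0.1963
    x: enter (2,4) at t=1.1000
    y: enter (2,5) at t=1.3510
    y: enter (2,6) at t=2.5057
    x: enter (3,6) at t=3.1000 ← occupied
  → r_1 = 3.1000
beam 2: φ=90°, α=150°
  dir = (cos 150°, sin 150°) = (-0.8660, 0.5000); from cell (1,3)
  next x-line at t=0.5196, next y-line at t=0.3400; Δt_x=1.1547, Δt_y=2.0000
    y: enter (1,4) at t=0.3400
    x: enter (0,4) at t=0.5196 ← occupied
  → r_2 = 0.5196
beam 3: φ=180°, α=240°
  dir = (cos 240°, sin 240°) = (-0.5000, -0.8660); from cell (1,3)
  next x-line at t=0.9000, next y-line at t=0.9584; Δt_x=2.0000, Δt_y=1.1547
    x: enter (0,3) at t=0.9000 ← occupied
  → r_3 = 0.9000
beam 4: φ=270°, α=330°
  dir = (cos 330°, sin 330°) = (0.8660, -0.5000); from cell (1,3)
  next x-line at t=0.6351, next y-line at t=1.6600; Δt_x=1.1547, Δt_y=2.0000
    x: enter (2,3) at t=0.6351
    y: enter (2,2) at t=1.6600 ← occupied
  → r_4 = 1.6600

ranges = [3.1000, 0.5196, 0.9000, 1.6600]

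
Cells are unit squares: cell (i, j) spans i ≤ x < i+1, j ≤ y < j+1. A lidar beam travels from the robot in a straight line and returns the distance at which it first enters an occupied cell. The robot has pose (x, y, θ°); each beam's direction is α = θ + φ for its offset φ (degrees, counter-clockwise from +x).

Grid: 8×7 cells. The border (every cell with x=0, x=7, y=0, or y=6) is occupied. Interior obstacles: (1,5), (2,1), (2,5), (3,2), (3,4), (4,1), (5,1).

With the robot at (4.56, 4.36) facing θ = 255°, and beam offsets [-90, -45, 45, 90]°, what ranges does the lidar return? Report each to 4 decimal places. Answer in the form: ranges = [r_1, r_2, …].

beam 1: φ=-90°, α=165°
  direction (-0.9659, 0.2588); cell (4,4); t to first gridline: x 0.5798, y 2.4728 (then +1.0353 / +3.8637)
    (3,4) via x @ 0.5798  # hit
  → r_1 = 0.5798
beam 2: φ=-45°, α=210°
  direction (-0.8660, -0.5000); cell (4,4); t to first gridline: x 0.6466, y 0.7200 (then +1.1547 / +2.0000)
    (3,4) via x @ 0.6466  # hit
  → r_2 = 0.6466
beam 3: φ=45°, α=300°
  direction (0.5000, -0.8660); cell (4,4); t to first gridline: x 0.8800, y 0.4157 (then +2.0000 / +1.1547)
    (4,3) via y @ 0.4157
    (5,3) via x @ 0.8800
    (5,2) via y @ 1.5704
    (5,1) via y @ 2.7251  # hit
  → r_3 = 2.7251
beam 4: φ=90°, α=345°
  direction (0.9659, -0.2588); cell (4,4); t to first gridline: x 0.4555, y 1.3909 (then +1.0353 / +3.8637)
    (5,4) via x @ 0.4555
    (5,3) via y @ 1.3909
    (6,3) via x @ 1.4908
    (7,3) via x @ 2.5261  # hit
  → r_4 = 2.5261

ranges = [0.5798, 0.6466, 2.7251, 2.5261]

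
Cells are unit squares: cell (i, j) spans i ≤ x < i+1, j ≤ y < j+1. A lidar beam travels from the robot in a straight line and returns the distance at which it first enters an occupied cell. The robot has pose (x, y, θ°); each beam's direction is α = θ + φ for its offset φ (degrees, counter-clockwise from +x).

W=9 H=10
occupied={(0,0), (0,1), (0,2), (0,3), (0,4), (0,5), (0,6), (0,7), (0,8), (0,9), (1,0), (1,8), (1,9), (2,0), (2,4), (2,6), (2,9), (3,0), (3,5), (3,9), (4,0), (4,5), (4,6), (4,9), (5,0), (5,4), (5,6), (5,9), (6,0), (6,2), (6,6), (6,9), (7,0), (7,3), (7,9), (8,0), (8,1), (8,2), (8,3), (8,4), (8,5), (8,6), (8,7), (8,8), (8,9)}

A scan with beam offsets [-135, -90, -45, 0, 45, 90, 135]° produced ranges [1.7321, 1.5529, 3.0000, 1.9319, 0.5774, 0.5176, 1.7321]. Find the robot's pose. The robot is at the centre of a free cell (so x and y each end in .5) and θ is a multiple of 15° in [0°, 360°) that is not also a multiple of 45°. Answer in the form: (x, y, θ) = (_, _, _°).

(x, y, θ) = (6.5, 7.5, 195°)

Enumerate (i+0.5, j+0.5, θ) over the 45 free cells and 16 admissible headings. For each, cast all 7 beams and compare to the given ranges.
  (5.5, 2.5, 15°): beam 3 = 0.5774 ≠ 3.0000 ✗
  (7.5, 7.5, 120°): beam 1 = 0.5176 ≠ 1.7321 ✗
  (7.5, 6.5, 330°): beam 1 = 0.5176 ≠ 1.7321 ✗
  (1.5, 6.5, 195°): beam 1 = 2.8868 ≠ 1.7321 ✗
  …
  (6.5, 7.5, 195°): r_1=1.7321, r_2=1.5529, r_3=3.0000, r_4=1.9319, r_5=0.5774, r_6=0.5176, r_7=1.7321 — all match ✓
Unique over the lattice → pose = (6.5, 7.5, 195°).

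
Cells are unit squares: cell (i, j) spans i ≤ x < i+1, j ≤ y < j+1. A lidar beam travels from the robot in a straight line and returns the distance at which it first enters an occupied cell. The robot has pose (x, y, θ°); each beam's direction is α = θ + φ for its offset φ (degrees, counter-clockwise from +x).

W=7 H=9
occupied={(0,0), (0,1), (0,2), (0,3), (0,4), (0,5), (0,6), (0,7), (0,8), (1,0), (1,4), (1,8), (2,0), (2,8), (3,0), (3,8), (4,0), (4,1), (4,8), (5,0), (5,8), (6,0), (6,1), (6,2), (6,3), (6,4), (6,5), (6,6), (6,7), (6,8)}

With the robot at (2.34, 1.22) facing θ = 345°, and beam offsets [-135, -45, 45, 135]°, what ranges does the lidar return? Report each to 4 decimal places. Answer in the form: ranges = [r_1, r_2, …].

beam 1: φ=-135°, α=210°
  direction (-0.8660, -0.5000); cell (2,1); t to first gridline: x 0.3926, y 0.4400 (then +1.1547 / +2.0000)
    (1,1) via x @ 0.3926
    (1,0) via y @ 0.4400  # hit
  → r_1 = 0.4400
beam 2: φ=-45°, α=300°
  direction (0.5000, -0.8660); cell (2,1); t to first gridline: x 1.3200, y 0.2540 (then +2.0000 / +1.1547)
    (2,0) via y @ 0.2540  # hit
  → r_2 = 0.2540
beam 3: φ=45°, α=30°
  direction (0.8660, 0.5000); cell (2,1); t to first gridline: x 0.7621, y 1.5600 (then +1.1547 / +2.0000)
    (3,1) via x @ 0.7621
    (3,2) via y @ 1.5600
    (4,2) via x @ 1.9168
    (5,2) via x @ 3.0715
    (5,3) via y @ 3.5600
    (6,3) via x @ 4.2262  # hit
  → r_3 = 4.2262
beam 4: φ=135°, α=120°
  direction (-0.5000, 0.8660); cell (2,1); t to first gridline: x 0.6800, y 0.9007 (then +2.0000 / +1.1547)
    (1,1) via x @ 0.6800
    (1,2) via y @ 0.9007
    (1,3) via y @ 2.0554
    (0,3) via x @ 2.6800  # hit
  → r_4 = 2.6800

ranges = [0.4400, 0.2540, 4.2262, 2.6800]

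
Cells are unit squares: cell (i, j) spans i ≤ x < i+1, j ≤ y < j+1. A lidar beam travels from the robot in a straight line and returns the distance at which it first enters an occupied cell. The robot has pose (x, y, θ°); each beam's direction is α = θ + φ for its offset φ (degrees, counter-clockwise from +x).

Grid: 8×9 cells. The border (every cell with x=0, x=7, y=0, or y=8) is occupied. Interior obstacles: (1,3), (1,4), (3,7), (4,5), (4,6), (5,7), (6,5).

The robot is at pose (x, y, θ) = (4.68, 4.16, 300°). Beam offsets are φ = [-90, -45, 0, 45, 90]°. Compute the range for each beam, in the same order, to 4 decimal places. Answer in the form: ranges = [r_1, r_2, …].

beam 1: φ=-90°, α=210°
  cosα=-0.8660 sinα=-0.5000 | (4,4) | tMaxX 0.7852 tMaxY 0.3200 | tΔX 1.1547 tΔY 2.0000
    t=0.3200 [y] (4,3)
    t=0.7852 [x] (3,3)
    t=1.9399 [x] (2,3)
    t=2.3200 [y] (2,2)
    t=3.0946 [x] (1,2)
    t=4.2493 [x] (0,2) — stop
  → r_1 = 4.2493
beam 2: φ=-45°, α=255°
  cosα=-0.2588 sinα=-0.9659 | (4,4) | tMaxX 2.6273 tMaxY 0.1656 | tΔX 3.8637 tΔY 1.0353
    t=0.1656 [y] (4,3)
    t=1.2009 [y] (4,2)
    t=2.2362 [y] (4,1)
    t=2.6273 [x] (3,1)
    t=3.2715 [y] (3,0) — stop
  → r_2 = 3.2715
beam 3: φ=0°, α=300°
  cosα=0.5000 sinα=-0.8660 | (4,4) | tMaxX 0.6400 tMaxY 0.1848 | tΔX 2.0000 tΔY 1.1547
    t=0.1848 [y] (4,3)
    t=0.6400 [x] (5,3)
    t=1.3395 [y] (5,2)
    t=2.4942 [y] (5,1)
    t=2.6400 [x] (6,1)
    t=3.6489 [y] (6,0) — stop
  → r_3 = 3.6489
beam 4: φ=45°, α=345°
  cosα=0.9659 sinα=-0.2588 | (4,4) | tMaxX 0.3313 tMaxY 0.6182 | tΔX 1.0353 tΔY 3.8637
    t=0.3313 [x] (5,4)
    t=0.6182 [y] (5,3)
    t=1.3666 [x] (6,3)
    t=2.4018 [x] (7,3) — stop
  → r_4 = 2.4018
beam 5: φ=90°, α=30°
  cosα=0.8660 sinα=0.5000 | (4,4) | tMaxX 0.3695 tMaxY 1.6800 | tΔX 1.1547 tΔY 2.0000
    t=0.3695 [x] (5,4)
    t=1.5242 [x] (6,4)
    t=1.6800 [y] (6,5) — stop
  → r_5 = 1.6800

ranges = [4.2493, 3.2715, 3.6489, 2.4018, 1.6800]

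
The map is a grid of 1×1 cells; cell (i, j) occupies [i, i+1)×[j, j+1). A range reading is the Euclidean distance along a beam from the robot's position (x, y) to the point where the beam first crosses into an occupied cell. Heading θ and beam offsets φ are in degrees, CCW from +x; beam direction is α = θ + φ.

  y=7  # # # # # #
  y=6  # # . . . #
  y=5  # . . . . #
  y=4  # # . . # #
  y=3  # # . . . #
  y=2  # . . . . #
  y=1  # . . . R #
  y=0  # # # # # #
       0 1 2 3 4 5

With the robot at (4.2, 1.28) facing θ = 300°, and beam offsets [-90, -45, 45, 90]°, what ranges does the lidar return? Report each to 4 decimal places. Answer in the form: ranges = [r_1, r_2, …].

ranges = [0.5600, 0.2899, 0.8282, 0.9238]

beam 1: φ=-90°, α=210°
  direction (-0.8660, -0.5000); cell (4,1); t to first gridline: x 0.2309, y 0.5600 (then +1.1547 / +2.0000)
    (3,1) via x @ 0.2309
    (3,0) via y @ 0.5600  # hit
  → r_1 = 0.5600
beam 2: φ=-45°, α=255°
  direction (-0.2588, -0.9659); cell (4,1); t to first gridline: x 0.7727, y 0.2899 (then +3.8637 / +1.0353)
    (4,0) via y @ 0.2899  # hit
  → r_2 = 0.2899
beam 3: φ=45°, α=345°
  direction (0.9659, -0.2588); cell (4,1); t to first gridline: x 0.8282, y 1.0818 (then +1.0353 / +3.8637)
    (5,1) via x @ 0.8282  # hit
  → r_3 = 0.8282
beam 4: φ=90°, α=30°
  direction (0.8660, 0.5000); cell (4,1); t to first gridline: x 0.9238, y 1.4400 (then +1.1547 / +2.0000)
    (5,1) via x @ 0.9238  # hit
  → r_4 = 0.9238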